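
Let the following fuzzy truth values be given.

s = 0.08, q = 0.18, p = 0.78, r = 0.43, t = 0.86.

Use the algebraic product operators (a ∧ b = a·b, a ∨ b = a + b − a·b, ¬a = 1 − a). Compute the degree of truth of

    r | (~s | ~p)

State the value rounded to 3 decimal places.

0.964

~s = 1 − 0.0800 = 0.9200
~p = 1 − 0.7800 = 0.2200
~s | ~p = a + b − a·b on (0.9200, 0.2200) = 0.9376
r | (~s | ~p) = a + b − a·b on (0.4300, 0.9376) = 0.9644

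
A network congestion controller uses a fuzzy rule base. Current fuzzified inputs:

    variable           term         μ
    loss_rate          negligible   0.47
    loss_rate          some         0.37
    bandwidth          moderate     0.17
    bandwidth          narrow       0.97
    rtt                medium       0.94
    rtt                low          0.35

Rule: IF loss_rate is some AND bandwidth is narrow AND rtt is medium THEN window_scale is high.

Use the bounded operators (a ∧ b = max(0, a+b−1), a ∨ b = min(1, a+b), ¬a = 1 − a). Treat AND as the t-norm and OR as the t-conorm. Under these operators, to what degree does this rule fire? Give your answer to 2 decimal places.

0.28

firing strength: some=0.37, narrow=0.97, medium=0.94; AND[max(0, a+b−1)] → w = 0.28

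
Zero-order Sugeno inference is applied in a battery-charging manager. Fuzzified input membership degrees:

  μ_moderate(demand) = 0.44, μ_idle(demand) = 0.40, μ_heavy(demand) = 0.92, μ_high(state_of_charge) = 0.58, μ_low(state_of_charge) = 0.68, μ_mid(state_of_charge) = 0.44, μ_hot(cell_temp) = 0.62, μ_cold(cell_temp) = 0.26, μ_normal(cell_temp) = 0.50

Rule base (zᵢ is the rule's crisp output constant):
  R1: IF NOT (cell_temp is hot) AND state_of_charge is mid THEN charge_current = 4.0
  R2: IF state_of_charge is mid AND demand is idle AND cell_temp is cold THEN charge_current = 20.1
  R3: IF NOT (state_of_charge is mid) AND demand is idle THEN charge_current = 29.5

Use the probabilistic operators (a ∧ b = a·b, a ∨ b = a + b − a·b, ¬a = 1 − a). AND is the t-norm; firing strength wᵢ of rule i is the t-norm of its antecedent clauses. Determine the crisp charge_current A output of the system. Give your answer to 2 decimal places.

R1 (z=4.0): ¬hot=1−0.62=0.38, mid=0.44; AND[a·b] → w = 0.1672
R2 (z=20.1): mid=0.44, idle=0.40, cold=0.26; AND[a·b] → w = 0.0458
R3 (z=29.5): ¬mid=1−0.44=0.56, idle=0.40; AND[a·b] → w = 0.2240
Weighted average = (0.1672·4.0 + 0.0458·20.1 + 0.2240·29.5) / (0.1672 + 0.0458 + 0.2240)
  = 8.1966 / 0.4370 = 18.76

18.76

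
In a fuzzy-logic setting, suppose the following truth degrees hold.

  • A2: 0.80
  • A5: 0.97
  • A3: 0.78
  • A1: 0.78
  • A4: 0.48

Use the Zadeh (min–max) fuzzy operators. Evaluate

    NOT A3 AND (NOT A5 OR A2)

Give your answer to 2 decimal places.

0.22

NOT A3 = 1 − 0.78 = 0.22
NOT A5 = 1 − 0.97 = 0.03
NOT A5 OR A2 = max(a, b) on (0.03, 0.80) = 0.80
NOT A3 AND (NOT A5 OR A2) = min(a, b) on (0.22, 0.80) = 0.22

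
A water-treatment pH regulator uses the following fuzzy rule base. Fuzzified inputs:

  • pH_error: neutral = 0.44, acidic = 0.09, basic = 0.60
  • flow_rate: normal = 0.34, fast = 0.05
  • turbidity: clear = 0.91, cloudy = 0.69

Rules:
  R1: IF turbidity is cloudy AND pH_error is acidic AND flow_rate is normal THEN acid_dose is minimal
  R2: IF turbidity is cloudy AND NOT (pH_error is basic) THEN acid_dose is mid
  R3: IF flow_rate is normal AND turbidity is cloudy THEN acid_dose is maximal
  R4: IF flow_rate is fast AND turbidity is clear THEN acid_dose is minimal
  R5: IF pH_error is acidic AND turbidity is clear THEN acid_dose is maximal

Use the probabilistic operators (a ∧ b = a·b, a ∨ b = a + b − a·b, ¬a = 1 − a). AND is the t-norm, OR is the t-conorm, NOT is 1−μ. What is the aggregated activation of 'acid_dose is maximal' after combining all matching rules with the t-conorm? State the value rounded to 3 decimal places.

0.297

R1: cloudy=0.69, acidic=0.09, normal=0.34; AND[a·b] → w = 0.0211
R2: cloudy=0.69, ¬basic=1−0.60=0.40; AND[a·b] → w = 0.2760
R3: normal=0.34, cloudy=0.69; AND[a·b] → w = 0.2346
R4: fast=0.05, clear=0.91; AND[a·b] → w = 0.0455
R5: acidic=0.09, clear=0.91; AND[a·b] → w = 0.0819
Rules with consequent 'maximal': {R3, R5} → strengths 0.2346, 0.0819
Aggregate via t-conorm [a + b − a·b]: 0.2973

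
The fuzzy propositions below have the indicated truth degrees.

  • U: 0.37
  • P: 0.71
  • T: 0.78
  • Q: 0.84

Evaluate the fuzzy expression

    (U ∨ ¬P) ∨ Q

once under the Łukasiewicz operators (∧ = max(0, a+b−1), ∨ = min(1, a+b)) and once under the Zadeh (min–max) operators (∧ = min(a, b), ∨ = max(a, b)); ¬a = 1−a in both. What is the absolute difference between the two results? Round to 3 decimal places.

0.160

Under Łukasiewicz:
  ¬P = 1 − 0.71 = 0.29
  U ∨ ¬P = min(1, a+b) on (0.37, 0.29) = 0.66
  (U ∨ ¬P) ∨ Q = min(1, a+b) on (0.66, 0.84) = 1.00
  → value = 1.0000
Under Zadeh (min–max):
  ¬P = 1 − 0.71 = 0.29
  U ∨ ¬P = max(a, b) on (0.37, 0.29) = 0.37
  (U ∨ ¬P) ∨ Q = max(a, b) on (0.37, 0.84) = 0.84
  → value = 0.8400
|1.0000 − 0.8400| = 0.160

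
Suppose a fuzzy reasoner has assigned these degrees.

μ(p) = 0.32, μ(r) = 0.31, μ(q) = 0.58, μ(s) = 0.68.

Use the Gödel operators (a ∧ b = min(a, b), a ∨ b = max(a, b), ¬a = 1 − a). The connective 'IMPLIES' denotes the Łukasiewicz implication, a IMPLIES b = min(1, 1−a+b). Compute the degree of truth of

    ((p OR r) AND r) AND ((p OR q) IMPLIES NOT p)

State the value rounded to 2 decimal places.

0.31

p OR r = max(a, b) on (0.32, 0.31) = 0.32
(p OR r) AND r = min(a, b) on (0.32, 0.31) = 0.31
p OR q = max(a, b) on (0.32, 0.58) = 0.58
NOT p = 1 − 0.32 = 0.68
(p OR q) IMPLIES NOT p  [Łukasiewicz: min(1, 1−a+b)] with a=0.58, b=0.68 → 1.00
((p OR r) AND r) AND ((p OR q) IMPLIES NOT p) = min(a, b) on (0.31, 1.00) = 0.31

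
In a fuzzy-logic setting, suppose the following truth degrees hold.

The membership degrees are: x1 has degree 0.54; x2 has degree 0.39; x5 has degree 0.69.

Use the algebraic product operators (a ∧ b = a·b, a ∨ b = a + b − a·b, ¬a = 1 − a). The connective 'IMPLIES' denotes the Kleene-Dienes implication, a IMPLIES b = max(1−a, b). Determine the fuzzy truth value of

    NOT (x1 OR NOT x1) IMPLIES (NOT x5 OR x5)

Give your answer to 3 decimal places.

NOT x1 = 1 − 0.5400 = 0.4600
x1 OR NOT x1 = a + b − a·b on (0.5400, 0.4600) = 0.7516
NOT (x1 OR NOT x1) = 1 − 0.7516 = 0.2484
NOT x5 = 1 − 0.6900 = 0.3100
NOT x5 OR x5 = a + b − a·b on (0.3100, 0.6900) = 0.7861
NOT (x1 OR NOT x1) IMPLIES (NOT x5 OR x5)  [Kleene-Dienes: max(1−a, b)] with a=0.2484, b=0.7861 → 0.7861

0.786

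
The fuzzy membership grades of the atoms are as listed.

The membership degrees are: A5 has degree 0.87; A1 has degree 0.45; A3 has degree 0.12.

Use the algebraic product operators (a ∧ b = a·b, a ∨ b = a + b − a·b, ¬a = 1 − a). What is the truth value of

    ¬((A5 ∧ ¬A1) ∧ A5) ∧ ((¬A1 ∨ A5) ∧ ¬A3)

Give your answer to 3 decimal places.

¬A1 = 1 − 0.4500 = 0.5500
A5 ∧ ¬A1 = a·b on (0.8700, 0.5500) = 0.4785
(A5 ∧ ¬A1) ∧ A5 = a·b on (0.4785, 0.8700) = 0.4163
¬((A5 ∧ ¬A1) ∧ A5) = 1 − 0.4163 = 0.5837
¬A1 = 1 − 0.4500 = 0.5500
¬A1 ∨ A5 = a + b − a·b on (0.5500, 0.8700) = 0.9415
¬A3 = 1 − 0.1200 = 0.8800
(¬A1 ∨ A5) ∧ ¬A3 = a·b on (0.9415, 0.8800) = 0.8285
¬((A5 ∧ ¬A1) ∧ A5) ∧ ((¬A1 ∨ A5) ∧ ¬A3) = a·b on (0.5837, 0.8285) = 0.4836

0.484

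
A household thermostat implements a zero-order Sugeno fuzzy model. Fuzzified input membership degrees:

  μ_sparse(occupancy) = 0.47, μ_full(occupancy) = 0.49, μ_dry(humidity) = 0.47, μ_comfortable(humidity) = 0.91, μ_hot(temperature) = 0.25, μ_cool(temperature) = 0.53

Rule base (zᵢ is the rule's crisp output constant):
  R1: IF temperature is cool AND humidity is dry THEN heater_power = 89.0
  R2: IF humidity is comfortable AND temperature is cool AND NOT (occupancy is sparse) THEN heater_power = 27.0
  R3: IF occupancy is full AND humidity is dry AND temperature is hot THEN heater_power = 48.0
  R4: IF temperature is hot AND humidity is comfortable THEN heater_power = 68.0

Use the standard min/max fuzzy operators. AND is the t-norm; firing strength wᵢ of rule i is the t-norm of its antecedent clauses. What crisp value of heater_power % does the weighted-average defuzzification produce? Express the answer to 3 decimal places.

R1 (z=89.0): cool=0.53, dry=0.47; AND[min(a, b)] → w = 0.47
R2 (z=27.0): comfortable=0.91, cool=0.53, ¬sparse=1−0.47=0.53; AND[min(a, b)] → w = 0.53
R3 (z=48.0): full=0.49, dry=0.47, hot=0.25; AND[min(a, b)] → w = 0.25
R4 (z=68.0): hot=0.25, comfortable=0.91; AND[min(a, b)] → w = 0.25
Weighted average = (0.47·89.0 + 0.53·27.0 + 0.25·48.0 + 0.25·68.0) / (0.47 + 0.53 + 0.25 + 0.25)
  = 85.1400 / 1.5000 = 56.760

56.760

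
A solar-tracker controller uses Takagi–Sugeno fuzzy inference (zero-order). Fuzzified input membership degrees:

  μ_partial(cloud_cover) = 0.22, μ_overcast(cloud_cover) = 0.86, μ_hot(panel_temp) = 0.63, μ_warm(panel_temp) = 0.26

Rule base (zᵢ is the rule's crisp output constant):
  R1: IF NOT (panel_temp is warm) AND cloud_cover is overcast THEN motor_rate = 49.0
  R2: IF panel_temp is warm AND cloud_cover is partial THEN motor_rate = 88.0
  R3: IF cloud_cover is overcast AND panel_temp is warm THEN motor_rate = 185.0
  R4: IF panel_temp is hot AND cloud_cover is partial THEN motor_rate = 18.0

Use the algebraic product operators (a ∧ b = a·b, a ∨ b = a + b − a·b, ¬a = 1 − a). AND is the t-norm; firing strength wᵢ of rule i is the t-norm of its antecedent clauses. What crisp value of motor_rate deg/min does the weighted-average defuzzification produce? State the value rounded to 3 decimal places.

75.846

R1 (z=49.0): ¬warm=1−0.26=0.74, overcast=0.86; AND[a·b] → w = 0.6364
R2 (z=88.0): warm=0.26, partial=0.22; AND[a·b] → w = 0.0572
R3 (z=185.0): overcast=0.86, warm=0.26; AND[a·b] → w = 0.2236
R4 (z=18.0): hot=0.63, partial=0.22; AND[a·b] → w = 0.1386
Weighted average = (0.6364·49.0 + 0.0572·88.0 + 0.2236·185.0 + 0.1386·18.0) / (0.6364 + 0.0572 + 0.2236 + 0.1386)
  = 80.0780 / 1.0558 = 75.846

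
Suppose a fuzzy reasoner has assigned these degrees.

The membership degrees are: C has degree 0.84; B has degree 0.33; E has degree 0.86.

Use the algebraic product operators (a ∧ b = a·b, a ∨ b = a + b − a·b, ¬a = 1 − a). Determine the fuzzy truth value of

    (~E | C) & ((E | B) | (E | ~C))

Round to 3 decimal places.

~E = 1 − 0.8600 = 0.1400
~E | C = a + b − a·b on (0.1400, 0.8400) = 0.8624
E | B = a + b − a·b on (0.8600, 0.3300) = 0.9062
~C = 1 − 0.8400 = 0.1600
E | ~C = a + b − a·b on (0.8600, 0.1600) = 0.8824
(E | B) | (E | ~C) = a + b − a·b on (0.9062, 0.8824) = 0.9890
(~E | C) & ((E | B) | (E | ~C)) = a·b on (0.8624, 0.9890) = 0.8529

0.853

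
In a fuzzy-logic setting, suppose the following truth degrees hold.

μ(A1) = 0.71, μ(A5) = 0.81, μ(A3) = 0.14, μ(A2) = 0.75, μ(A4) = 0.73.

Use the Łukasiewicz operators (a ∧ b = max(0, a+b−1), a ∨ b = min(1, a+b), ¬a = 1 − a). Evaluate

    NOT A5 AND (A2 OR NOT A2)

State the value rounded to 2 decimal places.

0.19

NOT A5 = 1 − 0.81 = 0.19
NOT A2 = 1 − 0.75 = 0.25
A2 OR NOT A2 = min(1, a+b) on (0.75, 0.25) = 1.00
NOT A5 AND (A2 OR NOT A2) = max(0, a+b−1) on (0.19, 1.00) = 0.19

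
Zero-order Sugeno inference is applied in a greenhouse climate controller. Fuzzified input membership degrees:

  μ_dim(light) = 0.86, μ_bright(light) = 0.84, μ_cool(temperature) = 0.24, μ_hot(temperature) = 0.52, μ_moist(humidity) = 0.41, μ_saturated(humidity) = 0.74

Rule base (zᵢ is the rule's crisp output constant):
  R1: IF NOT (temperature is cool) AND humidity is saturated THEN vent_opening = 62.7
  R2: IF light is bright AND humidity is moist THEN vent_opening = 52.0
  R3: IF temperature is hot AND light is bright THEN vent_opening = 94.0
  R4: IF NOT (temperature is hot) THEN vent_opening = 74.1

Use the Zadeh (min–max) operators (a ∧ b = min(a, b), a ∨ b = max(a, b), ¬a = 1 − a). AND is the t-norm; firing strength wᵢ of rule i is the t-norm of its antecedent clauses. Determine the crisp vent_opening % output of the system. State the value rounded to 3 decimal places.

R1 (z=62.7): ¬cool=1−0.24=0.76, saturated=0.74; AND[min(a, b)] → w = 0.74
R2 (z=52.0): bright=0.84, moist=0.41; AND[min(a, b)] → w = 0.41
R3 (z=94.0): hot=0.52, bright=0.84; AND[min(a, b)] → w = 0.52
R4 (z=74.1): ¬hot=1−0.52=0.48 → w = 0.48
Weighted average = (0.74·62.7 + 0.41·52.0 + 0.52·94.0 + 0.48·74.1) / (0.74 + 0.41 + 0.52 + 0.48)
  = 152.1660 / 2.1500 = 70.775

70.775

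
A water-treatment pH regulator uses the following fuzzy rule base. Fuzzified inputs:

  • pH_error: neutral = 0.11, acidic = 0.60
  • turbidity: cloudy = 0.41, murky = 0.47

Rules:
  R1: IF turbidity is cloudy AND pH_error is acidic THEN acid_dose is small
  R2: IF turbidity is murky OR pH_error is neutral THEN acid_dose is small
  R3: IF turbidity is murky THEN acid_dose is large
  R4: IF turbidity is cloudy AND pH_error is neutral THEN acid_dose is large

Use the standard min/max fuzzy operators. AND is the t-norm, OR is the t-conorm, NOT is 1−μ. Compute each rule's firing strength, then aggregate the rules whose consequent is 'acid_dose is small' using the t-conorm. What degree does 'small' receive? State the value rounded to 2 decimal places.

0.47

R1: cloudy=0.41, acidic=0.60; AND[min(a, b)] → w = 0.41
R2: murky=0.47, neutral=0.11; OR[max(a, b)] → w = 0.47
R3: murky=0.47 → w = 0.47
R4: cloudy=0.41, neutral=0.11; AND[min(a, b)] → w = 0.11
Rules with consequent 'small': {R1, R2} → strengths 0.41, 0.47
Aggregate via t-conorm [max(a, b)]: 0.47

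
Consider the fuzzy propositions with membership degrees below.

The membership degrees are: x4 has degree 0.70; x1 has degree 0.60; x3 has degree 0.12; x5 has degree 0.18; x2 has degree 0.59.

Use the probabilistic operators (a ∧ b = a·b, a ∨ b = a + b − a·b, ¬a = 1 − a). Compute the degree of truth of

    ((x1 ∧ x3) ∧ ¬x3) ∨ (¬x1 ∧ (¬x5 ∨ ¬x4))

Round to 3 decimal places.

0.391

x1 ∧ x3 = a·b on (0.6000, 0.1200) = 0.0720
¬x3 = 1 − 0.1200 = 0.8800
(x1 ∧ x3) ∧ ¬x3 = a·b on (0.0720, 0.8800) = 0.0634
¬x1 = 1 − 0.6000 = 0.4000
¬x5 = 1 − 0.1800 = 0.8200
¬x4 = 1 − 0.7000 = 0.3000
¬x5 ∨ ¬x4 = a + b − a·b on (0.8200, 0.3000) = 0.8740
¬x1 ∧ (¬x5 ∨ ¬x4) = a·b on (0.4000, 0.8740) = 0.3496
((x1 ∧ x3) ∧ ¬x3) ∨ (¬x1 ∧ (¬x5 ∨ ¬x4)) = a + b − a·b on (0.0634, 0.3496) = 0.3908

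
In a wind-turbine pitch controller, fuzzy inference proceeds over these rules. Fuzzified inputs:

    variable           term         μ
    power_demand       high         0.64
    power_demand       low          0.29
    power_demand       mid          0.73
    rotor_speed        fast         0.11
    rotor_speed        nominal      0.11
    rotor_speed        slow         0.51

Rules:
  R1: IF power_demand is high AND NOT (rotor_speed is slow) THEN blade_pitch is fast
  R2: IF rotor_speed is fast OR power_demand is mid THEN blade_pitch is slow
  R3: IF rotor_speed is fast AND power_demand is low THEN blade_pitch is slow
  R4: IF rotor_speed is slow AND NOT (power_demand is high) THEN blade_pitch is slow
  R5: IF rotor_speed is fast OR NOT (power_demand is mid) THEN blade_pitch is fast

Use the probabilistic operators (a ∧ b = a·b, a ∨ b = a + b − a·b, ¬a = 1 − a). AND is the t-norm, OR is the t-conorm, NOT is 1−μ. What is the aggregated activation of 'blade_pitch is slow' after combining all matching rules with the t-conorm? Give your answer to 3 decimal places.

R1: high=0.64, ¬slow=1−0.51=0.49; AND[a·b] → w = 0.3136
R2: fast=0.11, mid=0.73; OR[a + b − a·b] → w = 0.7597
R3: fast=0.11, low=0.29; AND[a·b] → w = 0.0319
R4: slow=0.51, ¬high=1−0.64=0.36; AND[a·b] → w = 0.1836
R5: fast=0.11, ¬mid=1−0.73=0.27; OR[a + b − a·b] → w = 0.3503
Rules with consequent 'slow': {R2, R3, R4} → strengths 0.7597, 0.0319, 0.1836
Aggregate via t-conorm [a + b − a·b]: 0.8101

0.810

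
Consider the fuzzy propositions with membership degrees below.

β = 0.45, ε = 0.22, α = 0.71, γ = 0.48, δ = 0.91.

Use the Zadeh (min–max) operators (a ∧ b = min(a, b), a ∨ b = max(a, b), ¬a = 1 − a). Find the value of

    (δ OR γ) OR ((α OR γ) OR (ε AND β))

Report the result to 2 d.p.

δ OR γ = max(a, b) on (0.91, 0.48) = 0.91
α OR γ = max(a, b) on (0.71, 0.48) = 0.71
ε AND β = min(a, b) on (0.22, 0.45) = 0.22
(α OR γ) OR (ε AND β) = max(a, b) on (0.71, 0.22) = 0.71
(δ OR γ) OR ((α OR γ) OR (ε AND β)) = max(a, b) on (0.91, 0.71) = 0.91

0.91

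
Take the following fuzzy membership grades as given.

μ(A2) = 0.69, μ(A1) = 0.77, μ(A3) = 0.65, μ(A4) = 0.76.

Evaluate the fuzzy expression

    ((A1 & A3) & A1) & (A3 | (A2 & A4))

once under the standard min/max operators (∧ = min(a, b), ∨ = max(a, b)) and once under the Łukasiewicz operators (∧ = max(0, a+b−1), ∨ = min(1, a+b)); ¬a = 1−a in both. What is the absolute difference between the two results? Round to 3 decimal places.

Under standard min/max:
  A1 & A3 = min(a, b) on (0.77, 0.65) = 0.65
  (A1 & A3) & A1 = min(a, b) on (0.65, 0.77) = 0.65
  A2 & A4 = min(a, b) on (0.69, 0.76) = 0.69
  A3 | (A2 & A4) = max(a, b) on (0.65, 0.69) = 0.69
  ((A1 & A3) & A1) & (A3 | (A2 & A4)) = min(a, b) on (0.65, 0.69) = 0.65
  → value = 0.6500
Under Łukasiewicz:
  A1 & A3 = max(0, a+b−1) on (0.77, 0.65) = 0.42
  (A1 & A3) & A1 = max(0, a+b−1) on (0.42, 0.77) = 0.19
  A2 & A4 = max(0, a+b−1) on (0.69, 0.76) = 0.45
  A3 | (A2 & A4) = min(1, a+b) on (0.65, 0.45) = 1.00
  ((A1 & A3) & A1) & (A3 | (A2 & A4)) = max(0, a+b−1) on (0.19, 1.00) = 0.19
  → value = 0.1900
|0.6500 − 0.1900| = 0.460

0.460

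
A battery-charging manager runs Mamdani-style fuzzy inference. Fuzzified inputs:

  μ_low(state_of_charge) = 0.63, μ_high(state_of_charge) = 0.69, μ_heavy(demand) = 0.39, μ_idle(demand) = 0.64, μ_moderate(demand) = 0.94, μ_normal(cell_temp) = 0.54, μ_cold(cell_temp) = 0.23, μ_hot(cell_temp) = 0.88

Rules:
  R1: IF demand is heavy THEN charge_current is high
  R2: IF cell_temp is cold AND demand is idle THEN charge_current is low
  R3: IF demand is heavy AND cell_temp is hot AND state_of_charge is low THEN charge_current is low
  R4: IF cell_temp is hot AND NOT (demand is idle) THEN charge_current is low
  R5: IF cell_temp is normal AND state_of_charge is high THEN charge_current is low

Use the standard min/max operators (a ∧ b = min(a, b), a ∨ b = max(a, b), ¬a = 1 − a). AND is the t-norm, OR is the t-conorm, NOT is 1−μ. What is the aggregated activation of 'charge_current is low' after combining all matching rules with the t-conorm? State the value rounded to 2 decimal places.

0.54

R1: heavy=0.39 → w = 0.39
R2: cold=0.23, idle=0.64; AND[min(a, b)] → w = 0.23
R3: heavy=0.39, hot=0.88, low=0.63; AND[min(a, b)] → w = 0.39
R4: hot=0.88, ¬idle=1−0.64=0.36; AND[min(a, b)] → w = 0.36
R5: normal=0.54, high=0.69; AND[min(a, b)] → w = 0.54
Rules with consequent 'low': {R2, R3, R4, R5} → strengths 0.23, 0.39, 0.36, 0.54
Aggregate via t-conorm [max(a, b)]: 0.54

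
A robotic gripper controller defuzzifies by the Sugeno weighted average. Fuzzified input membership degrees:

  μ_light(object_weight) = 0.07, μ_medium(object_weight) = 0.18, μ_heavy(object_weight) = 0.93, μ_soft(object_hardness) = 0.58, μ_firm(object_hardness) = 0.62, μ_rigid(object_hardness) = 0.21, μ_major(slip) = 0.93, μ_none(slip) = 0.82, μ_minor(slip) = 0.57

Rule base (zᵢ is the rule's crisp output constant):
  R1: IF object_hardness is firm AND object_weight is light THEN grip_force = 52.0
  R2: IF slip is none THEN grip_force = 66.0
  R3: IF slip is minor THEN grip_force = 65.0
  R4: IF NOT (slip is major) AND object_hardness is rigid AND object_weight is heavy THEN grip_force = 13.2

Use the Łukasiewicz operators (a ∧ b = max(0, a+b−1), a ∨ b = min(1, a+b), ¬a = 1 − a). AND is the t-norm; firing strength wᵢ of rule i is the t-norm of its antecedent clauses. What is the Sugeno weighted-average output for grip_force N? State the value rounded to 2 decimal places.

65.59

R1 (z=52.0): firm=0.62, light=0.07; AND[max(0, a+b−1)] → w = 0.00
R2 (z=66.0): none=0.82 → w = 0.82
R3 (z=65.0): minor=0.57 → w = 0.57
R4 (z=13.2): ¬major=1−0.93=0.07, rigid=0.21, heavy=0.93; AND[max(0, a+b−1)] → w = 0.00
Weighted average = (0.00·52.0 + 0.82·66.0 + 0.57·65.0 + 0.00·13.2) / (0.00 + 0.82 + 0.57 + 0.00)
  = 91.1700 / 1.3900 = 65.59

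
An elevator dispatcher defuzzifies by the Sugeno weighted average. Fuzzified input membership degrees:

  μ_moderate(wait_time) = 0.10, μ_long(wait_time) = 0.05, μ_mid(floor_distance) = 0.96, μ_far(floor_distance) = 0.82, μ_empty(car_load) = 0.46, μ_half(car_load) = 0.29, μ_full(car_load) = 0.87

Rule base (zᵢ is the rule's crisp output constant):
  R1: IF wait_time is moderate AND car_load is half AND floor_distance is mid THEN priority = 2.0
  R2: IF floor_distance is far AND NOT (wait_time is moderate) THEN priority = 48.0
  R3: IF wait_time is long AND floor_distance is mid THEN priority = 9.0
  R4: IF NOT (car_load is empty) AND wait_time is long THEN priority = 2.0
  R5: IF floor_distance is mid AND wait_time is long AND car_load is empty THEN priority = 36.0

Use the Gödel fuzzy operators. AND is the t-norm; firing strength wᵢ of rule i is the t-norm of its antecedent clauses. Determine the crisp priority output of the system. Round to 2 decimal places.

R1 (z=2.0): moderate=0.10, half=0.29, mid=0.96; AND[min(a, b)] → w = 0.10
R2 (z=48.0): far=0.82, ¬moderate=1−0.10=0.90; AND[min(a, b)] → w = 0.82
R3 (z=9.0): long=0.05, mid=0.96; AND[min(a, b)] → w = 0.05
R4 (z=2.0): ¬empty=1−0.46=0.54, long=0.05; AND[min(a, b)] → w = 0.05
R5 (z=36.0): mid=0.96, long=0.05, empty=0.46; AND[min(a, b)] → w = 0.05
Weighted average = (0.10·2.0 + 0.82·48.0 + 0.05·9.0 + 0.05·2.0 + 0.05·36.0) / (0.10 + 0.82 + 0.05 + 0.05 + 0.05)
  = 41.9100 / 1.0700 = 39.17

39.17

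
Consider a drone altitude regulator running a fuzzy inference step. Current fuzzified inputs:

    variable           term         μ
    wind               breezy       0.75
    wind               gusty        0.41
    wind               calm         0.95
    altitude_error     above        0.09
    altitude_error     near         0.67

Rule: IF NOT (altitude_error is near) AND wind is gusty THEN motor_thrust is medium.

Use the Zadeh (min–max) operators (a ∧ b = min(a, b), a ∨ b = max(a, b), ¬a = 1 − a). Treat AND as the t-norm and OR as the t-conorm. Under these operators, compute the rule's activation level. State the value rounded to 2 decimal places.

firing strength: ¬near=1−0.67=0.33, gusty=0.41; AND[min(a, b)] → w = 0.33

0.33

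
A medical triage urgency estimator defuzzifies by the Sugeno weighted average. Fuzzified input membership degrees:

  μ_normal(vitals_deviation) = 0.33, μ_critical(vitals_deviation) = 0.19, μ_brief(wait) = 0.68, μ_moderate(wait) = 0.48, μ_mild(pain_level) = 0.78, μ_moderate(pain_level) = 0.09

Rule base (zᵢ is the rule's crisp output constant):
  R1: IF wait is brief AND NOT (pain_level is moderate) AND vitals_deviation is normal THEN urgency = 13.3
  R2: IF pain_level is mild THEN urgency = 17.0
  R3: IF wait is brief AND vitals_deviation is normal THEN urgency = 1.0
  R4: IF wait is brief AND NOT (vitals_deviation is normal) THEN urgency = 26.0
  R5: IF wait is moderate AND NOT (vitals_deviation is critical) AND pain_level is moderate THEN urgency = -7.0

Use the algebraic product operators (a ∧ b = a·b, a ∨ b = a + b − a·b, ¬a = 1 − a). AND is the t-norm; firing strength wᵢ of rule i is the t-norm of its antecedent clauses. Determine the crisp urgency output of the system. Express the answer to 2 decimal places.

R1 (z=13.3): brief=0.68, ¬moderate=1−0.09=0.91, normal=0.33; AND[a·b] → w = 0.2042
R2 (z=17.0): mild=0.78 → w = 0.7800
R3 (z=1.0): brief=0.68, normal=0.33; AND[a·b] → w = 0.2244
R4 (z=26.0): brief=0.68, ¬normal=1−0.33=0.67; AND[a·b] → w = 0.4556
R5 (z=-7.0): moderate=0.48, ¬critical=1−0.19=0.81, moderate=0.09; AND[a·b] → w = 0.0350
Weighted average = (0.2042·13.3 + 0.7800·17.0 + 0.2244·1.0 + 0.4556·26.0 + 0.0350·-7.0) / (0.2042 + 0.7800 + 0.2244 + 0.4556 + 0.0350)
  = 27.8010 / 1.6992 = 16.36

16.36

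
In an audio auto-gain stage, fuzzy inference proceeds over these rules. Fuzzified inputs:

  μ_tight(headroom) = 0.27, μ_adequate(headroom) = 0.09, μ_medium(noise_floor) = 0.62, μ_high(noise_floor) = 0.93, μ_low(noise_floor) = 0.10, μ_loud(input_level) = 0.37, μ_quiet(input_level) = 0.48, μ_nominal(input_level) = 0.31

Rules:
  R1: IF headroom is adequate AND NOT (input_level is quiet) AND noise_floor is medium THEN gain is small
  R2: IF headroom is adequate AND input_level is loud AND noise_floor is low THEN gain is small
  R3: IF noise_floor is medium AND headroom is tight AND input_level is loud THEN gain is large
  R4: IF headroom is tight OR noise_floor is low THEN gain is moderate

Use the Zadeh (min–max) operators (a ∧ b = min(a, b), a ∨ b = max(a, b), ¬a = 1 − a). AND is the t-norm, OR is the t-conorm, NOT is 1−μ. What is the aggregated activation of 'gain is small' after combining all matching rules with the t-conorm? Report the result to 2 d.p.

R1: adequate=0.09, ¬quiet=1−0.48=0.52, medium=0.62; AND[min(a, b)] → w = 0.09
R2: adequate=0.09, loud=0.37, low=0.10; AND[min(a, b)] → w = 0.09
R3: medium=0.62, tight=0.27, loud=0.37; AND[min(a, b)] → w = 0.27
R4: tight=0.27, low=0.10; OR[max(a, b)] → w = 0.27
Rules with consequent 'small': {R1, R2} → strengths 0.09, 0.09
Aggregate via t-conorm [max(a, b)]: 0.09

0.09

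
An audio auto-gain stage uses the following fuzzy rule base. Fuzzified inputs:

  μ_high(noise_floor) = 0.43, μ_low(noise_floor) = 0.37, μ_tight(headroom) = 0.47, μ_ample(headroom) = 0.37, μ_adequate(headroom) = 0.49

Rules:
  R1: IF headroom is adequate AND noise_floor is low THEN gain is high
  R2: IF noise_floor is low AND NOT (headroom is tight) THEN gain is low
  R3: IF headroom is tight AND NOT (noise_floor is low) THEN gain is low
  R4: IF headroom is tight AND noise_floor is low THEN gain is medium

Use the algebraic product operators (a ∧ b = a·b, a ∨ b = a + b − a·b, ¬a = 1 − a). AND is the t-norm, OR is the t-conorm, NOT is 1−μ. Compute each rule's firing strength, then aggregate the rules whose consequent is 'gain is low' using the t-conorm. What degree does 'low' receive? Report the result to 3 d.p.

R1: adequate=0.49, low=0.37; AND[a·b] → w = 0.1813
R2: low=0.37, ¬tight=1−0.47=0.53; AND[a·b] → w = 0.1961
R3: tight=0.47, ¬low=1−0.37=0.63; AND[a·b] → w = 0.2961
R4: tight=0.47, low=0.37; AND[a·b] → w = 0.1739
Rules with consequent 'low': {R2, R3} → strengths 0.1961, 0.2961
Aggregate via t-conorm [a + b − a·b]: 0.4341

0.434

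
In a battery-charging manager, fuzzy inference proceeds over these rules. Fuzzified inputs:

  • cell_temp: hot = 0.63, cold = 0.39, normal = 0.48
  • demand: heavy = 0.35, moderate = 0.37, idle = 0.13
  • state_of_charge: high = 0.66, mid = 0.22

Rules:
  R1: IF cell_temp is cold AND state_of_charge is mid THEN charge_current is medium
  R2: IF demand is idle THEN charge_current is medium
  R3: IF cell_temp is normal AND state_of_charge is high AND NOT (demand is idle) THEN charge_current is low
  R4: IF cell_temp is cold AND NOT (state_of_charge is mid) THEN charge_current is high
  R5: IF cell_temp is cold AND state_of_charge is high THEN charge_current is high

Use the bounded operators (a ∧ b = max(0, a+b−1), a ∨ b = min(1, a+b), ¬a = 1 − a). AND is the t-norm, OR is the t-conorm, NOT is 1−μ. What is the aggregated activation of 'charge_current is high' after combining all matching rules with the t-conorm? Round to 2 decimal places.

R1: cold=0.39, mid=0.22; AND[max(0, a+b−1)] → w = 0.00
R2: idle=0.13 → w = 0.13
R3: normal=0.48, high=0.66, ¬idle=1−0.13=0.87; AND[max(0, a+b−1)] → w = 0.01
R4: cold=0.39, ¬mid=1−0.22=0.78; AND[max(0, a+b−1)] → w = 0.17
R5: cold=0.39, high=0.66; AND[max(0, a+b−1)] → w = 0.05
Rules with consequent 'high': {R4, R5} → strengths 0.17, 0.05
Aggregate via t-conorm [min(1, a+b)]: 0.22

0.22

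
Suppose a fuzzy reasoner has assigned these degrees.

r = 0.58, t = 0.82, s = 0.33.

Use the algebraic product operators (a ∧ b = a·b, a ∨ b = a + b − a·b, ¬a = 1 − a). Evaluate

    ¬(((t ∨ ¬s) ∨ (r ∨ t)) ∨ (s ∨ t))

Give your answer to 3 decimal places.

¬s = 1 − 0.3300 = 0.6700
t ∨ ¬s = a + b − a·b on (0.8200, 0.6700) = 0.9406
r ∨ t = a + b − a·b on (0.5800, 0.8200) = 0.9244
(t ∨ ¬s) ∨ (r ∨ t) = a + b − a·b on (0.9406, 0.9244) = 0.9955
s ∨ t = a + b − a·b on (0.3300, 0.8200) = 0.8794
((t ∨ ¬s) ∨ (r ∨ t)) ∨ (s ∨ t) = a + b − a·b on (0.9955, 0.8794) = 0.9995
¬(((t ∨ ¬s) ∨ (r ∨ t)) ∨ (s ∨ t)) = 1 − 0.9995 = 0.0005

0.001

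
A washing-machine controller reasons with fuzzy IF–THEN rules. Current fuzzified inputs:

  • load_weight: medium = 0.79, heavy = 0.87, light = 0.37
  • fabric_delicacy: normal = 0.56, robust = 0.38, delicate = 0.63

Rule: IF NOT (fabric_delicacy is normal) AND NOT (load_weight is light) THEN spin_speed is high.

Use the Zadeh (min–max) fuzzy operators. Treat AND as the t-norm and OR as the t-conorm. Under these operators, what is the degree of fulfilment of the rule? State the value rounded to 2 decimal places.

0.44

firing strength: ¬normal=1−0.56=0.44, ¬light=1−0.37=0.63; AND[min(a, b)] → w = 0.44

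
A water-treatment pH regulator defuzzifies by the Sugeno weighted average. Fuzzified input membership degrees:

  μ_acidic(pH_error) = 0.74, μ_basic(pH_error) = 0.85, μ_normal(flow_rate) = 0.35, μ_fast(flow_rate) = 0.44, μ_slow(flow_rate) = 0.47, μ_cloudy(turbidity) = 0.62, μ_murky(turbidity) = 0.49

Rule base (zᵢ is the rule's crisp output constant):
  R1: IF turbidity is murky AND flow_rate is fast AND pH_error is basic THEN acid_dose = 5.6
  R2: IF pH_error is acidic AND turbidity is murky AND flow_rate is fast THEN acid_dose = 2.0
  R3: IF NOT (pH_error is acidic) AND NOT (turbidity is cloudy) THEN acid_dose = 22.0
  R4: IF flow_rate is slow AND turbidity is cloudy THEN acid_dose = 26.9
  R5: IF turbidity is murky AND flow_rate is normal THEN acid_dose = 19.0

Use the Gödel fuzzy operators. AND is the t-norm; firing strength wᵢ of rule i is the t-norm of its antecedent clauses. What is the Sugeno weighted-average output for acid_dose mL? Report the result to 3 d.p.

R1 (z=5.6): murky=0.49, fast=0.44, basic=0.85; AND[min(a, b)] → w = 0.44
R2 (z=2.0): acidic=0.74, murky=0.49, fast=0.44; AND[min(a, b)] → w = 0.44
R3 (z=22.0): ¬acidic=1−0.74=0.26, ¬cloudy=1−0.62=0.38; AND[min(a, b)] → w = 0.26
R4 (z=26.9): slow=0.47, cloudy=0.62; AND[min(a, b)] → w = 0.47
R5 (z=19.0): murky=0.49, normal=0.35; AND[min(a, b)] → w = 0.35
Weighted average = (0.44·5.6 + 0.44·2.0 + 0.26·22.0 + 0.47·26.9 + 0.35·19.0) / (0.44 + 0.44 + 0.26 + 0.47 + 0.35)
  = 28.3570 / 1.9600 = 14.468

14.468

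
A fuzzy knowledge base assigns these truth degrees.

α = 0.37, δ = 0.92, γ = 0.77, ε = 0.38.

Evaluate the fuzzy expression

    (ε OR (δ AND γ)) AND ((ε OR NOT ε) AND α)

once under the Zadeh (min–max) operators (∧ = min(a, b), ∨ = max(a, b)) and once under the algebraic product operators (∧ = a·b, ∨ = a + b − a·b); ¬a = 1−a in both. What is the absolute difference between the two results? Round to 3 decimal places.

Under Zadeh (min–max):
  δ AND γ = min(a, b) on (0.92, 0.77) = 0.77
  ε OR (δ AND γ) = max(a, b) on (0.38, 0.77) = 0.77
  NOT ε = 1 − 0.38 = 0.62
  ε OR NOT ε = max(a, b) on (0.38, 0.62) = 0.62
  (ε OR NOT ε) AND α = min(a, b) on (0.62, 0.37) = 0.37
  (ε OR (δ AND γ)) AND ((ε OR NOT ε) AND α) = min(a, b) on (0.77, 0.37) = 0.37
  → value = 0.3700
Under algebraic product:
  δ AND γ = a·b on (0.9200, 0.7700) = 0.7084
  ε OR (δ AND γ) = a + b − a·b on (0.3800, 0.7084) = 0.8192
  NOT ε = 1 − 0.3800 = 0.6200
  ε OR NOT ε = a + b − a·b on (0.3800, 0.6200) = 0.7644
  (ε OR NOT ε) AND α = a·b on (0.7644, 0.3700) = 0.2828
  (ε OR (δ AND γ)) AND ((ε OR NOT ε) AND α) = a·b on (0.8192, 0.2828) = 0.2317
  → value = 0.2317
|0.3700 − 0.2317| = 0.138

0.138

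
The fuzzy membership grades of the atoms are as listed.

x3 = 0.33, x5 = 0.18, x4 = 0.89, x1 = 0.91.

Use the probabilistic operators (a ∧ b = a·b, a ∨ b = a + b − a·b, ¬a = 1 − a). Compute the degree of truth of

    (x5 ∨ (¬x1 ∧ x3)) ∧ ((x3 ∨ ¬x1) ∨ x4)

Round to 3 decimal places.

0.191

¬x1 = 1 − 0.9100 = 0.0900
¬x1 ∧ x3 = a·b on (0.0900, 0.3300) = 0.0297
x5 ∨ (¬x1 ∧ x3) = a + b − a·b on (0.1800, 0.0297) = 0.2044
¬x1 = 1 − 0.9100 = 0.0900
x3 ∨ ¬x1 = a + b − a·b on (0.3300, 0.0900) = 0.3903
(x3 ∨ ¬x1) ∨ x4 = a + b − a·b on (0.3903, 0.8900) = 0.9329
(x5 ∨ (¬x1 ∧ x3)) ∧ ((x3 ∨ ¬x1) ∨ x4) = a·b on (0.2044, 0.9329) = 0.1906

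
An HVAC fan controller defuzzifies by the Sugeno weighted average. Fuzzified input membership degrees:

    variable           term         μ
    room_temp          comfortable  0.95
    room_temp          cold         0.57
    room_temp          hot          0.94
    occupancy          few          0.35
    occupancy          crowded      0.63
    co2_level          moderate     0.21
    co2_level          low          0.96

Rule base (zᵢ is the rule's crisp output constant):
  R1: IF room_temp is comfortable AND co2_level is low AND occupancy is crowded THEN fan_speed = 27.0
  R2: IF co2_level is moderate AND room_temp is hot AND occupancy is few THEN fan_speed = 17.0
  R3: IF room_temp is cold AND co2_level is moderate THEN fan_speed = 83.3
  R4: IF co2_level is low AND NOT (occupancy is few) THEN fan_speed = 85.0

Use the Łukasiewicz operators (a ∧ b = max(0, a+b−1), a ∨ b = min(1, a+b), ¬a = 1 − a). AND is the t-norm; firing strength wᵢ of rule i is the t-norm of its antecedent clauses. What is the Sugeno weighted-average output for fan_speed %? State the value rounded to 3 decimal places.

57.765

R1 (z=27.0): comfortable=0.95, low=0.96, crowded=0.63; AND[max(0, a+b−1)] → w = 0.54
R2 (z=17.0): moderate=0.21, hot=0.94, few=0.35; AND[max(0, a+b−1)] → w = 0.00
R3 (z=83.3): cold=0.57, moderate=0.21; AND[max(0, a+b−1)] → w = 0.00
R4 (z=85.0): low=0.96, ¬few=1−0.35=0.65; AND[max(0, a+b−1)] → w = 0.61
Weighted average = (0.54·27.0 + 0.00·17.0 + 0.00·83.3 + 0.61·85.0) / (0.54 + 0.00 + 0.00 + 0.61)
  = 66.4300 / 1.1500 = 57.765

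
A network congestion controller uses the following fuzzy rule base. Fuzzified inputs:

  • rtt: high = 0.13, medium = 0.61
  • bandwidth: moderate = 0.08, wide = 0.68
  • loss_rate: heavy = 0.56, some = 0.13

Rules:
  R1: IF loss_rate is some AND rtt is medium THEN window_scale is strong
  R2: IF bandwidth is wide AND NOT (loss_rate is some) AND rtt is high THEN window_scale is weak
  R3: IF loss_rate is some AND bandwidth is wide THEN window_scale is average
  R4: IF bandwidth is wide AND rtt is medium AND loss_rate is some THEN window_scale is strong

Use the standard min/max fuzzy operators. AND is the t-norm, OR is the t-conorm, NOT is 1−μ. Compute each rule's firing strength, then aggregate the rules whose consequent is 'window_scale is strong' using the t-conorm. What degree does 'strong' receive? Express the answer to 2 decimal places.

R1: some=0.13, medium=0.61; AND[min(a, b)] → w = 0.13
R2: wide=0.68, ¬some=1−0.13=0.87, high=0.13; AND[min(a, b)] → w = 0.13
R3: some=0.13, wide=0.68; AND[min(a, b)] → w = 0.13
R4: wide=0.68, medium=0.61, some=0.13; AND[min(a, b)] → w = 0.13
Rules with consequent 'strong': {R1, R4} → strengths 0.13, 0.13
Aggregate via t-conorm [max(a, b)]: 0.13

0.13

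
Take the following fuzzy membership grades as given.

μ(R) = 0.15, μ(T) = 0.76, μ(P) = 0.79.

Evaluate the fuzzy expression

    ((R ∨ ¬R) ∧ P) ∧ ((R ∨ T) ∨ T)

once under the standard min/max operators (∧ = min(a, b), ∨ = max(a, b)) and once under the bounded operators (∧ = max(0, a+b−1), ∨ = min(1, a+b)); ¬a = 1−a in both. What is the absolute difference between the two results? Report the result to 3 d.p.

Under standard min/max:
  ¬R = 1 − 0.15 = 0.85
  R ∨ ¬R = max(a, b) on (0.15, 0.85) = 0.85
  (R ∨ ¬R) ∧ P = min(a, b) on (0.85, 0.79) = 0.79
  R ∨ T = max(a, b) on (0.15, 0.76) = 0.76
  (R ∨ T) ∨ T = max(a, b) on (0.76, 0.76) = 0.76
  ((R ∨ ¬R) ∧ P) ∧ ((R ∨ T) ∨ T) = min(a, b) on (0.79, 0.76) = 0.76
  → value = 0.7600
Under bounded:
  ¬R = 1 − 0.15 = 0.85
  R ∨ ¬R = min(1, a+b) on (0.15, 0.85) = 1.00
  (R ∨ ¬R) ∧ P = max(0, a+b−1) on (1.00, 0.79) = 0.79
  R ∨ T = min(1, a+b) on (0.15, 0.76) = 0.91
  (R ∨ T) ∨ T = min(1, a+b) on (0.91, 0.76) = 1.00
  ((R ∨ ¬R) ∧ P) ∧ ((R ∨ T) ∨ T) = max(0, a+b−1) on (0.79, 1.00) = 0.79
  → value = 0.7900
|0.7600 − 0.7900| = 0.030

0.030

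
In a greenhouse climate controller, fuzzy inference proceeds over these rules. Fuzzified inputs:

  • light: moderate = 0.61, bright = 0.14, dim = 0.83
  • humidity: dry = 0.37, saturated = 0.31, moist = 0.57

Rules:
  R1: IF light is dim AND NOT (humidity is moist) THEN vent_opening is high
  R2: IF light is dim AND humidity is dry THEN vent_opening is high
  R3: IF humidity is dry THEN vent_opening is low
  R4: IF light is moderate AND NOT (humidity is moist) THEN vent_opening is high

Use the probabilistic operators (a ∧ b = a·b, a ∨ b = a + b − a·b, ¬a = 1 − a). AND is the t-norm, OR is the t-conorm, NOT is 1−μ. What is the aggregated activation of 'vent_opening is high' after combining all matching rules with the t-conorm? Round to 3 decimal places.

0.671

R1: dim=0.83, ¬moist=1−0.57=0.43; AND[a·b] → w = 0.3569
R2: dim=0.83, dry=0.37; AND[a·b] → w = 0.3071
R3: dry=0.37 → w = 0.3700
R4: moderate=0.61, ¬moist=1−0.57=0.43; AND[a·b] → w = 0.2623
Rules with consequent 'high': {R1, R2, R4} → strengths 0.3569, 0.3071, 0.2623
Aggregate via t-conorm [a + b − a·b]: 0.6713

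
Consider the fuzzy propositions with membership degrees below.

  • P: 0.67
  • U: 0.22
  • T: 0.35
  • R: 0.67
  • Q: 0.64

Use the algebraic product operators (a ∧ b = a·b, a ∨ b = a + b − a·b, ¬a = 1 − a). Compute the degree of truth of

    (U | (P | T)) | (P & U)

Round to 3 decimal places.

0.857

P | T = a + b − a·b on (0.6700, 0.3500) = 0.7855
U | (P | T) = a + b − a·b on (0.2200, 0.7855) = 0.8327
P & U = a·b on (0.6700, 0.2200) = 0.1474
(U | (P | T)) | (P & U) = a + b − a·b on (0.8327, 0.1474) = 0.8574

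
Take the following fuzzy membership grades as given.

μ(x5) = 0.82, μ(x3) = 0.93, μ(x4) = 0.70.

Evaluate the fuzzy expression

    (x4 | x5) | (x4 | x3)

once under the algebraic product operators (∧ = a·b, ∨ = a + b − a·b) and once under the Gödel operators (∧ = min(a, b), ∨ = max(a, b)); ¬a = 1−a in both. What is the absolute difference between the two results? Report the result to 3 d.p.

Under algebraic product:
  x4 | x5 = a + b − a·b on (0.7000, 0.8200) = 0.9460
  x4 | x3 = a + b − a·b on (0.7000, 0.9300) = 0.9790
  (x4 | x5) | (x4 | x3) = a + b − a·b on (0.9460, 0.9790) = 0.9989
  → value = 0.9989
Under Gödel:
  x4 | x5 = max(a, b) on (0.70, 0.82) = 0.82
  x4 | x3 = max(a, b) on (0.70, 0.93) = 0.93
  (x4 | x5) | (x4 | x3) = max(a, b) on (0.82, 0.93) = 0.93
  → value = 0.9300
|0.9989 − 0.9300| = 0.069

0.069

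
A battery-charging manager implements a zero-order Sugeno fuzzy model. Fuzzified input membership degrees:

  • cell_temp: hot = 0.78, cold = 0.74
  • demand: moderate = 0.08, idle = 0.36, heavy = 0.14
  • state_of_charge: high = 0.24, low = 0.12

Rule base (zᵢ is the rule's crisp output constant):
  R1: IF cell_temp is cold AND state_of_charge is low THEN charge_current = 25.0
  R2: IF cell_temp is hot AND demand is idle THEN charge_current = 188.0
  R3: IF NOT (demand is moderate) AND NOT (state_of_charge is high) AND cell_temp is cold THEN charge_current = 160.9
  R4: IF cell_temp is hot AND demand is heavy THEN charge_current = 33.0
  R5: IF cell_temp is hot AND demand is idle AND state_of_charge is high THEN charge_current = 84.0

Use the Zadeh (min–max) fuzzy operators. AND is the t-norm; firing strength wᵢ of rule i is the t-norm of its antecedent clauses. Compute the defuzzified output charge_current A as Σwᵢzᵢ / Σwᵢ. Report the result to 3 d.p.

134.079

R1 (z=25.0): cold=0.74, low=0.12; AND[min(a, b)] → w = 0.12
R2 (z=188.0): hot=0.78, idle=0.36; AND[min(a, b)] → w = 0.36
R3 (z=160.9): ¬moderate=1−0.08=0.92, ¬high=1−0.24=0.76, cold=0.74; AND[min(a, b)] → w = 0.74
R4 (z=33.0): hot=0.78, heavy=0.14; AND[min(a, b)] → w = 0.14
R5 (z=84.0): hot=0.78, idle=0.36, high=0.24; AND[min(a, b)] → w = 0.24
Weighted average = (0.12·25.0 + 0.36·188.0 + 0.74·160.9 + 0.14·33.0 + 0.24·84.0) / (0.12 + 0.36 + 0.74 + 0.14 + 0.24)
  = 214.5260 / 1.6000 = 134.079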